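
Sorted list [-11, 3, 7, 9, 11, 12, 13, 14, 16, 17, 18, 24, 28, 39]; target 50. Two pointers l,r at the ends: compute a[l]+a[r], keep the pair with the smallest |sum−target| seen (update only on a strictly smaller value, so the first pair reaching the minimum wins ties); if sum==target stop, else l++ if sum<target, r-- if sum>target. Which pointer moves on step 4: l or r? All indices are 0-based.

l=0 r=13: -11+39=28 d=22 *, l++
l=1 r=13: 3+39=42 d=8 *, l++
l=2 r=13: 7+39=46 d=4 *, l++
l=3 r=13: 9+39=48 d=2 *, l++

l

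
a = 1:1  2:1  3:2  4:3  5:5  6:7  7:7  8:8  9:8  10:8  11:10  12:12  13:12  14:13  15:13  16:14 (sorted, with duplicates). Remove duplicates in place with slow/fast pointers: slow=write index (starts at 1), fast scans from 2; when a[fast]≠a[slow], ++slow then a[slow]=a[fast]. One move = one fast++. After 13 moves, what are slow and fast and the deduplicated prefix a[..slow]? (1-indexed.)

(s=1,f=2) a[fast]=1=a[slow] dup → fast++
(s=1,f=3) a[fast]=2≠a[slow]=1 write a[2]=2 → slow++,fast++
(s=2,f=4) a[fast]=3≠a[slow]=2 write a[3]=3 → slow++,fast++
(s=3,f=5) a[fast]=5≠a[slow]=3 write a[4]=5 → slow++,fast++
(s=4,f=6) a[fast]=7≠a[slow]=5 write a[5]=7 → slow++,fast++
(s=5,f=7) a[fast]=7=a[slow] dup → fast++
(s=5,f=8) a[fast]=8≠a[slow]=7 write a[6]=8 → slow++,fast++
(s=6,f=9) a[fast]=8=a[slow] dup → fast++
(s=6,f=10) a[fast]=8=a[slow] dup → fast++
(s=6,f=11) a[fast]=10≠a[slow]=8 write a[7]=10 → slow++,fast++
(s=7,f=12) a[fast]=12≠a[slow]=10 write a[8]=12 → slow++,fast++
(s=8,f=13) a[fast]=12=a[slow] dup → fast++
(s=8,f=14) a[fast]=13≠a[slow]=12 write a[9]=13 → slow++,fast++

slow=9, fast=15, prefix=[1, 2, 3, 5, 7, 8, 10, 12, 13]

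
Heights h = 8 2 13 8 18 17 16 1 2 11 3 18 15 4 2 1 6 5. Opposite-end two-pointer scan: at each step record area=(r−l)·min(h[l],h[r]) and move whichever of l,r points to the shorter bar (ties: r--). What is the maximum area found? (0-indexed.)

max area = 130

[0,17] min(8,5)*17=85 best=85 * → r--
[0,16] min(8,6)*16=96 best=96 * → r--
[0,15] min(8,1)*15=15 best=96 → r--
[0,14] min(8,2)*14=28 best=96 → r--
[0,13] min(8,4)*13=52 best=96 → r--
[0,12] min(8,15)*12=96 best=96 → l++
[1,12] min(2,15)*11=22 best=96 → l++
[2,12] min(13,15)*10=130 best=130 * → l++
[3,12] min(8,15)*9=72 best=130 → l++
[4,12] min(18,15)*8=120 best=130 → r--
[4,11] min(18,18)*7=126 best=130 → r--
[4,10] min(18,3)*6=18 best=130 → r--
[4,9] min(18,11)*5=55 best=130 → r--
[4,8] min(18,2)*4=8 best=130 → r--
[4,7] min(18,1)*3=3 best=130 → r--
[4,6] min(18,16)*2=32 best=130 → r--
[4,5] min(18,17)*1=17 best=130 → r--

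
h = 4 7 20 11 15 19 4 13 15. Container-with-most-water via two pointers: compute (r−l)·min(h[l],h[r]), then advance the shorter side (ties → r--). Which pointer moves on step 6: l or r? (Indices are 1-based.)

l=1 r=9: min(4,15)*8=32 best=32 *, l++
l=2 r=9: min(7,15)*7=49 best=49 *, l++
l=3 r=9: min(20,15)*6=90 best=90 *, r--
l=3 r=8: min(20,13)*5=65 best=90, r--
l=3 r=7: min(20,4)*4=16 best=90, r--
l=3 r=6: min(20,19)*3=57 best=90, r--

r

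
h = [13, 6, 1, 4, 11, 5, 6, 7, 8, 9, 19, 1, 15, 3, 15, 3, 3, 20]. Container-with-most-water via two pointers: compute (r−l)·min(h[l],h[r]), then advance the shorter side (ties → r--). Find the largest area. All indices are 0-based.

max area = 221

[0,17] min(13,20)*17=221 best=221 * → l++
[1,17] min(6,20)*16=96 best=221 → l++
[2,17] min(1,20)*15=15 best=221 → l++
[3,17] min(4,20)*14=56 best=221 → l++
[4,17] min(11,20)*13=143 best=221 → l++
[5,17] min(5,20)*12=60 best=221 → l++
[6,17] min(6,20)*11=66 best=221 → l++
[7,17] min(7,20)*10=70 best=221 → l++
[8,17] min(8,20)*9=72 best=221 → l++
[9,17] min(9,20)*8=72 best=221 → l++
[10,17] min(19,20)*7=133 best=221 → l++
[11,17] min(1,20)*6=6 best=221 → l++
[12,17] min(15,20)*5=75 best=221 → l++
[13,17] min(3,20)*4=12 best=221 → l++
[14,17] min(15,20)*3=45 best=221 → l++
[15,17] min(3,20)*2=6 best=221 → l++
[16,17] min(3,20)*1=3 best=221 → l++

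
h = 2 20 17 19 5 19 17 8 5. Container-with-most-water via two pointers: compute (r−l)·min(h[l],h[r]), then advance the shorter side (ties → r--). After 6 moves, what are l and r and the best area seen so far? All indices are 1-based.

l=2, r=4, best area=85

[1,9] min(2,5)*8=16 best=16 * → l++
[2,9] min(20,5)*7=35 best=35 * → r--
[2,8] min(20,8)*6=48 best=48 * → r--
[2,7] min(20,17)*5=85 best=85 * → r--
[2,6] min(20,19)*4=76 best=85 → r--
[2,5] min(20,5)*3=15 best=85 → r--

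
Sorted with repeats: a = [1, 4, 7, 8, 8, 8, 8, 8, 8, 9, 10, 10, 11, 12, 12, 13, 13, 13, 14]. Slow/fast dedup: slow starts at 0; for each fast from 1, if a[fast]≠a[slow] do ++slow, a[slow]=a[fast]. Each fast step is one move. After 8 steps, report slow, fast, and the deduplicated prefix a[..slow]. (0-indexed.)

(s=0,f=1) a[fast]=4≠a[slow]=1 write a[1]=4 → slow++,fast++
(s=1,f=2) a[fast]=7≠a[slow]=4 write a[2]=7 → slow++,fast++
(s=2,f=3) a[fast]=8≠a[slow]=7 write a[3]=8 → slow++,fast++
(s=3,f=4) a[fast]=8=a[slow] dup → fast++
(s=3,f=5) a[fast]=8=a[slow] dup → fast++
(s=3,f=6) a[fast]=8=a[slow] dup → fast++
(s=3,f=7) a[fast]=8=a[slow] dup → fast++
(s=3,f=8) a[fast]=8=a[slow] dup → fast++

slow=3, fast=9, prefix=[1, 4, 7, 8]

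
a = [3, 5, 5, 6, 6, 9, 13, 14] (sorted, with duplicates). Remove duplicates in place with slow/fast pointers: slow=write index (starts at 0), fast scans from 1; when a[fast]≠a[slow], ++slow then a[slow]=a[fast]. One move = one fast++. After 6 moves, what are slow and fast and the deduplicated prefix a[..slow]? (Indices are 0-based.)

slow=4, fast=7, prefix=[3, 5, 6, 9, 13]

(s=0,f=1) a[fast]=5≠a[slow]=3 write a[1]=5 → slow++,fast++
(s=1,f=2) a[fast]=5=a[slow] dup → fast++
(s=1,f=3) a[fast]=6≠a[slow]=5 write a[2]=6 → slow++,fast++
(s=2,f=4) a[fast]=6=a[slow] dup → fast++
(s=2,f=5) a[fast]=9≠a[slow]=6 write a[3]=9 → slow++,fast++
(s=3,f=6) a[fast]=13≠a[slow]=9 write a[4]=13 → slow++,fast++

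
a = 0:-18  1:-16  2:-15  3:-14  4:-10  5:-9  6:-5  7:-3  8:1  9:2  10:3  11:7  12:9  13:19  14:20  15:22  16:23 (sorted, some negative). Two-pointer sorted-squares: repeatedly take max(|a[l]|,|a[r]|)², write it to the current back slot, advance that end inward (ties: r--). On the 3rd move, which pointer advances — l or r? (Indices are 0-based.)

r

[0,16] |-18|<=|23| out[16]=529 → r--
[0,15] |-18|<=|22| out[15]=484 → r--
[0,14] |-18|<=|20| out[14]=400 → r--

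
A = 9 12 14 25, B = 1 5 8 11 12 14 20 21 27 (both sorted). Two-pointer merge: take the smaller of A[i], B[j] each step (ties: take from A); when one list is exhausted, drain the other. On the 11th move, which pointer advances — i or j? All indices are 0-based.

[i=0,j=0] A[i]=9>B[j]=1 take 1 → j++
[i=0,j=1] A[i]=9>B[j]=5 take 5 → j++
[i=0,j=2] A[i]=9>B[j]=8 take 8 → j++
[i=0,j=3] A[i]=9<=B[j]=11 take 9 → i++
[i=1,j=3] A[i]=12>B[j]=11 take 11 → j++
[i=1,j=4] A[i]=12<=B[j]=12 take 12 → i++
[i=2,j=4] A[i]=14>B[j]=12 take 12 → j++
[i=2,j=5] A[i]=14<=B[j]=14 take 14 → i++
[i=3,j=5] A[i]=25>B[j]=14 take 14 → j++
[i=3,j=6] A[i]=25>B[j]=20 take 20 → j++
[i=3,j=7] A[i]=25>B[j]=21 take 21 → j++

j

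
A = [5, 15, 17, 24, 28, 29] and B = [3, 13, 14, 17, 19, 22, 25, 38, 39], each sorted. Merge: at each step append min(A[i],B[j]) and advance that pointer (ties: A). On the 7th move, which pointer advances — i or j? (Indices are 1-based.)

j

[i=1,j=1] A[i]=5>B[j]=3 take 3 → j++
[i=1,j=2] A[i]=5<=B[j]=13 take 5 → i++
[i=2,j=2] A[i]=15>B[j]=13 take 13 → j++
[i=2,j=3] A[i]=15>B[j]=14 take 14 → j++
[i=2,j=4] A[i]=15<=B[j]=17 take 15 → i++
[i=3,j=4] A[i]=17<=B[j]=17 take 17 → i++
[i=4,j=4] A[i]=24>B[j]=17 take 17 → j++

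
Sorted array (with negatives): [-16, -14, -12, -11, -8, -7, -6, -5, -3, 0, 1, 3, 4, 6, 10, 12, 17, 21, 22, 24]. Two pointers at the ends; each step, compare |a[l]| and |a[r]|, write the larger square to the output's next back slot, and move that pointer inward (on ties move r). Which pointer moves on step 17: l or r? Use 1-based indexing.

[1,20] |-16|<=|24| out[20]=576 → r--
[1,19] |-16|<=|22| out[19]=484 → r--
[1,18] |-16|<=|21| out[18]=441 → r--
[1,17] |-16|<=|17| out[17]=289 → r--
[1,16] |-16|>|12| out[16]=256 → l++
[2,16] |-14|>|12| out[15]=196 → l++
[3,16] |-12|<=|12| out[14]=144 → r--
[3,15] |-12|>|10| out[13]=144 → l++
[4,15] |-11|>|10| out[12]=121 → l++
[5,15] |-8|<=|10| out[11]=100 → r--
[5,14] |-8|>|6| out[10]=64 → l++
[6,14] |-7|>|6| out[9]=49 → l++
[7,14] |-6|<=|6| out[8]=36 → r--
[7,13] |-6|>|4| out[7]=36 → l++
[8,13] |-5|>|4| out[6]=25 → l++
[9,13] |-3|<=|4| out[5]=16 → r--
[9,12] |-3|<=|3| out[4]=9 → r--

r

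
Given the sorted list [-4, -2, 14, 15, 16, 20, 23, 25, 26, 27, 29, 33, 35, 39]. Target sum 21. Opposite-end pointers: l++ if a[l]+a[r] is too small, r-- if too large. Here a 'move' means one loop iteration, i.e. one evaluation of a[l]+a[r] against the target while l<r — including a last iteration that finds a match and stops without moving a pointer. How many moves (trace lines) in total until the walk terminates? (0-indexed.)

7 moves

l=0 r=13: -4+39=35 >21, r--
l=0 r=12: -4+35=31 >21, r--
l=0 r=11: -4+33=29 >21, r--
l=0 r=10: -4+29=25 >21, r--
l=0 r=9: -4+27=23 >21, r--
l=0 r=8: -4+26=22 >21, r--
l=0 r=7: -4+25=21, found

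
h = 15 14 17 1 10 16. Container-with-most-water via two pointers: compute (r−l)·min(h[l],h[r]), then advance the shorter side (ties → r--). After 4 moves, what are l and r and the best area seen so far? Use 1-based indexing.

[1,6] min(15,16)*5=75 best=75 * → l++
[2,6] min(14,16)*4=56 best=75 → l++
[3,6] min(17,16)*3=48 best=75 → r--
[3,5] min(17,10)*2=20 best=75 → r--

l=3, r=4, best area=75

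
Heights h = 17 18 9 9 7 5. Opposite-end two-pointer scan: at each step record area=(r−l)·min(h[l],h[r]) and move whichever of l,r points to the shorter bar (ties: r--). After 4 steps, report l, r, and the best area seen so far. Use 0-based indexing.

l=0, r=1, best area=28

[0,5] min(17,5)*5=25 best=25 * → r--
[0,4] min(17,7)*4=28 best=28 * → r--
[0,3] min(17,9)*3=27 best=28 → r--
[0,2] min(17,9)*2=18 best=28 → r--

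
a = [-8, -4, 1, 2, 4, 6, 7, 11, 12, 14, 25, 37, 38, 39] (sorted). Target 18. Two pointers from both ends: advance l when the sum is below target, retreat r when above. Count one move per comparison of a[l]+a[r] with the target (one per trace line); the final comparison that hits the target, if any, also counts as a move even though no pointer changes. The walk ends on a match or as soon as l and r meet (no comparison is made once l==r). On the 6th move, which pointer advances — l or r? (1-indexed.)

l

[1,14] -8+39=31 >18 → r--
[1,13] -8+38=30 >18 → r--
[1,12] -8+37=29 >18 → r--
[1,11] -8+25=17 <18 → l++
[2,11] -4+25=21 >18 → r--
[2,10] -4+14=10 <18 → l++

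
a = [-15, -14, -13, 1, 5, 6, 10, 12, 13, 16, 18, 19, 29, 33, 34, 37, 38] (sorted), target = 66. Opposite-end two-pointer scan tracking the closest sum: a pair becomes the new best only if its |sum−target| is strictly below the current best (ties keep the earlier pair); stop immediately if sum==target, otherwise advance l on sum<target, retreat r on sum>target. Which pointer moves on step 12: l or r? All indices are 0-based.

[0,16] -15+38=23 d=43 * → l++
[1,16] -14+38=24 d=42 * → l++
[2,16] -13+38=25 d=41 * → l++
[3,16] 1+38=39 d=27 * → l++
[4,16] 5+38=43 d=23 * → l++
[5,16] 6+38=44 d=22 * → l++
[6,16] 10+38=48 d=18 * → l++
[7,16] 12+38=50 d=16 * → l++
[8,16] 13+38=51 d=15 * → l++
[9,16] 16+38=54 d=12 * → l++
[10,16] 18+38=56 d=10 * → l++
[11,16] 19+38=57 d=9 * → l++

l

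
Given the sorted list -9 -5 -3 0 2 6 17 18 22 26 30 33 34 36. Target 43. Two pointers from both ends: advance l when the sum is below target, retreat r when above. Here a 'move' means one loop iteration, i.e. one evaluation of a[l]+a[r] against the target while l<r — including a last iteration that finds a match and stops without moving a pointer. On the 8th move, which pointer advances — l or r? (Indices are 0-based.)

l=0 r=13: -9+36=27 <43, l++
l=1 r=13: -5+36=31 <43, l++
l=2 r=13: -3+36=33 <43, l++
l=3 r=13: 0+36=36 <43, l++
l=4 r=13: 2+36=38 <43, l++
l=5 r=13: 6+36=42 <43, l++
l=6 r=13: 17+36=53 >43, r--
l=6 r=12: 17+34=51 >43, r--

r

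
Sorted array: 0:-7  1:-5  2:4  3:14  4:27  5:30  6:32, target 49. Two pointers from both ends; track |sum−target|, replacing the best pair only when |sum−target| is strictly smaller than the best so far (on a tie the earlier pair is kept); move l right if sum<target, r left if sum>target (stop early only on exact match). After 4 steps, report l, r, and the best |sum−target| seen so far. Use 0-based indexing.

[0,6] -7+32=25 d=24 * → l++
[1,6] -5+32=27 d=22 * → l++
[2,6] 4+32=36 d=13 * → l++
[3,6] 14+32=46 d=3 * → l++

l=4, r=6, best |Δ|=3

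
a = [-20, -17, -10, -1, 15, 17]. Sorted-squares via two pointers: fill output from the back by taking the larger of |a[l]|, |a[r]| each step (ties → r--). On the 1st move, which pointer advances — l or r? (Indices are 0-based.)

l

[0,5] |-20|>|17| out[5]=400 → l++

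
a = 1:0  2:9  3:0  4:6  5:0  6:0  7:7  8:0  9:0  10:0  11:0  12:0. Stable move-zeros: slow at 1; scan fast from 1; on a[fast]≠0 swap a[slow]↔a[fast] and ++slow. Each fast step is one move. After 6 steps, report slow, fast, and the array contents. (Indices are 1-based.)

slow=3, fast=7, a=[9, 6, 0, 0, 0, 0, 7, 0, 0, 0, 0, 0]

(s=1,f=1) a[fast]=0 → fast++
(s=1,f=2) a[fast]=9≠0 swap→a[1]=9 → slow++,fast++
(s=2,f=3) a[fast]=0 → fast++
(s=2,f=4) a[fast]=6≠0 swap→a[2]=6 → slow++,fast++
(s=3,f=5) a[fast]=0 → fast++
(s=3,f=6) a[fast]=0 → fast++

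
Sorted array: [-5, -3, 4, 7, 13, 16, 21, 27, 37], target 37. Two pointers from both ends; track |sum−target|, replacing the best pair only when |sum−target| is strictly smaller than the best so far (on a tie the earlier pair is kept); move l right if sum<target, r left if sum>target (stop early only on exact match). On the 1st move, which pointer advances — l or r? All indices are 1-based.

[1,9] -5+37=32 d=5 * → l++

l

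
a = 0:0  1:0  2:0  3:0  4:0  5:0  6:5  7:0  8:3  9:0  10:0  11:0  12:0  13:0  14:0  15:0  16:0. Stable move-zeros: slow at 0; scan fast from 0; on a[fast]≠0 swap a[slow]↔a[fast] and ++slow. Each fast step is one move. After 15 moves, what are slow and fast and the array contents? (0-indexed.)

(s=0,f=0) a[fast]=0 → fast++
(s=0,f=1) a[fast]=0 → fast++
(s=0,f=2) a[fast]=0 → fast++
(s=0,f=3) a[fast]=0 → fast++
(s=0,f=4) a[fast]=0 → fast++
(s=0,f=5) a[fast]=0 → fast++
(s=0,f=6) a[fast]=5≠0 swap→a[0]=5 → slow++,fast++
(s=1,f=7) a[fast]=0 → fast++
(s=1,f=8) a[fast]=3≠0 swap→a[1]=3 → slow++,fast++
(s=2,f=9) a[fast]=0 → fast++
(s=2,f=10) a[fast]=0 → fast++
(s=2,f=11) a[fast]=0 → fast++
(s=2,f=12) a[fast]=0 → fast++
(s=2,f=13) a[fast]=0 → fast++
(s=2,f=14) a[fast]=0 → fast++

slow=2, fast=15, a=[5, 3, 0, 0, 0, 0, 0, 0, 0, 0, 0, 0, 0, 0, 0, 0, 0]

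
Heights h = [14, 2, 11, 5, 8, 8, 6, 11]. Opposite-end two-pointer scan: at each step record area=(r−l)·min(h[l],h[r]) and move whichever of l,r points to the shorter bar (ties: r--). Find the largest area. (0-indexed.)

l=0 r=7: min(14,11)*7=77 best=77 *, r--
l=0 r=6: min(14,6)*6=36 best=77, r--
l=0 r=5: min(14,8)*5=40 best=77, r--
l=0 r=4: min(14,8)*4=32 best=77, r--
l=0 r=3: min(14,5)*3=15 best=77, r--
l=0 r=2: min(14,11)*2=22 best=77, r--
l=0 r=1: min(14,2)*1=2 best=77, r--

max area = 77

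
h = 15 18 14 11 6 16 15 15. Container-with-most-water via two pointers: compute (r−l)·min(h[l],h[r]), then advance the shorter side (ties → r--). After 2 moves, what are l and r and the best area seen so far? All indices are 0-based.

[0,7] min(15,15)*7=105 best=105 * → r--
[0,6] min(15,15)*6=90 best=105 → r--

l=0, r=5, best area=105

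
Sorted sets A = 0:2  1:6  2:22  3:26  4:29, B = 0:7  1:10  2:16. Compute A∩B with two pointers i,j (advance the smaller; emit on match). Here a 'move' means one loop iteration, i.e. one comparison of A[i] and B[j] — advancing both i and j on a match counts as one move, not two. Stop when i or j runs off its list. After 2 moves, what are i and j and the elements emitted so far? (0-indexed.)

[i=0,j=0] 2<7 → i++
[i=1,j=0] 6<7 → i++

i=2, j=0, emitted=[]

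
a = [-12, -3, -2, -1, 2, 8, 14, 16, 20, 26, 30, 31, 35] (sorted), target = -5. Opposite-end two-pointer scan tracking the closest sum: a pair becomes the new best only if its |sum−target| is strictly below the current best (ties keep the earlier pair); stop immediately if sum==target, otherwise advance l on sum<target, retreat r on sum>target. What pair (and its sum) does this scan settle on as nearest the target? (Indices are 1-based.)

[1,13] -12+35=23 d=28 * → r--
[1,12] -12+31=19 d=24 * → r--
[1,11] -12+30=18 d=23 * → r--
[1,10] -12+26=14 d=19 * → r--
[1,9] -12+20=8 d=13 * → r--
[1,8] -12+16=4 d=9 * → r--
[1,7] -12+14=2 d=7 * → r--
[1,6] -12+8=-4 d=1 * → r--
[1,5] -12+2=-10 d=5 → l++
[2,5] -3+2=-1 d=4 → r--
[2,4] -3+-1=-4 d=1 → r--
[2,3] -3+-2=-5 d=0 * → stop

pair (-3, -2) with sum -5 (|Δ|=0)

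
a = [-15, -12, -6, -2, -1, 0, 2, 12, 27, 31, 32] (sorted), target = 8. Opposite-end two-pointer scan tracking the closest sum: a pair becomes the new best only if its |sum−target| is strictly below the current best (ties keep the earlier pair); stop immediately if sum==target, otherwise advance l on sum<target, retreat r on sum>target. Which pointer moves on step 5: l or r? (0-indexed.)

[0,10] -15+32=17 d=9 * → r--
[0,9] -15+31=16 d=8 * → r--
[0,8] -15+27=12 d=4 * → r--
[0,7] -15+12=-3 d=11 → l++
[1,7] -12+12=0 d=8 → l++

l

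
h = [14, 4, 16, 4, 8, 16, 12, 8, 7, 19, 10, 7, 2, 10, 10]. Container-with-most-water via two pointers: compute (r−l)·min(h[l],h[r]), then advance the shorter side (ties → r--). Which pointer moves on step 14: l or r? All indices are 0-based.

l

[0,14] min(14,10)*14=140 best=140 * → r--
[0,13] min(14,10)*13=130 best=140 → r--
[0,12] min(14,2)*12=24 best=140 → r--
[0,11] min(14,7)*11=77 best=140 → r--
[0,10] min(14,10)*10=100 best=140 → r--
[0,9] min(14,19)*9=126 best=140 → l++
[1,9] min(4,19)*8=32 best=140 → l++
[2,9] min(16,19)*7=112 best=140 → l++
[3,9] min(4,19)*6=24 best=140 → l++
[4,9] min(8,19)*5=40 best=140 → l++
[5,9] min(16,19)*4=64 best=140 → l++
[6,9] min(12,19)*3=36 best=140 → l++
[7,9] min(8,19)*2=16 best=140 → l++
[8,9] min(7,19)*1=7 best=140 → l++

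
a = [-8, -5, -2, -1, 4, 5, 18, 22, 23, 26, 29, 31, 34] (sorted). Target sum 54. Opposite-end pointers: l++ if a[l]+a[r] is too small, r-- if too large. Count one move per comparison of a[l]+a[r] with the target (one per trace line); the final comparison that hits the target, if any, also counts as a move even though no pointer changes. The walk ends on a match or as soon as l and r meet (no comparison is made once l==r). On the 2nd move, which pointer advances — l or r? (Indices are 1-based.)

l=1 r=13: -8+34=26 <54, l++
l=2 r=13: -5+34=29 <54, l++

l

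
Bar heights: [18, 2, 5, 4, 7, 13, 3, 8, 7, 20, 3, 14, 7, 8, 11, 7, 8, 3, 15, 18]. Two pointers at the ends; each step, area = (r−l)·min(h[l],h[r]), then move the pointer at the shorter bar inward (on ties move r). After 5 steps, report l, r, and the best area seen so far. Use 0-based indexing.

l=0 r=19: min(18,18)*19=342 best=342 *, r--
l=0 r=18: min(18,15)*18=270 best=342, r--
l=0 r=17: min(18,3)*17=51 best=342, r--
l=0 r=16: min(18,8)*16=128 best=342, r--
l=0 r=15: min(18,7)*15=105 best=342, r--

l=0, r=14, best area=342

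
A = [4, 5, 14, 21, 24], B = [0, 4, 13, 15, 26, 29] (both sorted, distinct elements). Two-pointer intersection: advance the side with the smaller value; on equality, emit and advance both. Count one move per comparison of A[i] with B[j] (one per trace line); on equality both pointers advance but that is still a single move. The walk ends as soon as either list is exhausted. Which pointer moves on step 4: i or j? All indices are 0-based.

j

i=0 j=0: 4>0, j++
i=0 j=1: 4==4 emit, i++,j++
i=1 j=2: 5<13, i++
i=2 j=2: 14>13, j++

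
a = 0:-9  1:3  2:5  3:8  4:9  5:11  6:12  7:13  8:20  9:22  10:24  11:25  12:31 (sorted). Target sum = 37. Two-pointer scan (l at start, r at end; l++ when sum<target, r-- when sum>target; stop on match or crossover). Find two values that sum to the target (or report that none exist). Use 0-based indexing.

(12, 25)

[0,12] -9+31=22 <37 → l++
[1,12] 3+31=34 <37 → l++
[2,12] 5+31=36 <37 → l++
[3,12] 8+31=39 >37 → r--
[3,11] 8+25=33 <37 → l++
[4,11] 9+25=34 <37 → l++
[5,11] 11+25=36 <37 → l++
[6,11] 12+25=37 → found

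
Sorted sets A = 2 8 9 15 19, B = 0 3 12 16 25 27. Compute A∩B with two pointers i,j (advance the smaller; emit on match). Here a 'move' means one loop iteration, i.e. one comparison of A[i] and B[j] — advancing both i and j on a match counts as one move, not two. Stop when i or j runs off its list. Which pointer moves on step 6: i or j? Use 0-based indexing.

[i=0,j=0] 2>0 → j++
[i=0,j=1] 2<3 → i++
[i=1,j=1] 8>3 → j++
[i=1,j=2] 8<12 → i++
[i=2,j=2] 9<12 → i++
[i=3,j=2] 15>12 → j++

j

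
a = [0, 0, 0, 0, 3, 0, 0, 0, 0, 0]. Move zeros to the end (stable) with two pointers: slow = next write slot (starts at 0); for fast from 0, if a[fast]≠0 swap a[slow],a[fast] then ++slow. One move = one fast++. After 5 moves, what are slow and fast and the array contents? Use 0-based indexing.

slow=1, fast=5, a=[3, 0, 0, 0, 0, 0, 0, 0, 0, 0]

(s=0,f=0) a[fast]=0 → fast++
(s=0,f=1) a[fast]=0 → fast++
(s=0,f=2) a[fast]=0 → fast++
(s=0,f=3) a[fast]=0 → fast++
(s=0,f=4) a[fast]=3≠0 swap→a[0]=3 → slow++,fast++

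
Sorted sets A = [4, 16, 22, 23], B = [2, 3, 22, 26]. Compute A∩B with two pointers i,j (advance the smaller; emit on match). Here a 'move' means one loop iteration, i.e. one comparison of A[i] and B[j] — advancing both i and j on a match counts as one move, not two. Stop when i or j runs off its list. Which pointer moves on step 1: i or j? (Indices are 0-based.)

i=0 j=0: 4>2, j++

j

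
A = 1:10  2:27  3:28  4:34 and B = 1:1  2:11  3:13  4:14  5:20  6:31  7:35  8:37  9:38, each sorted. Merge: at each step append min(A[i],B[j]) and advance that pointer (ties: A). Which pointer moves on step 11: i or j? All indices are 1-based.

[i=1,j=1] A[i]=10>B[j]=1 take 1 → j++
[i=1,j=2] A[i]=10<=B[j]=11 take 10 → i++
[i=2,j=2] A[i]=27>B[j]=11 take 11 → j++
[i=2,j=3] A[i]=27>B[j]=13 take 13 → j++
[i=2,j=4] A[i]=27>B[j]=14 take 14 → j++
[i=2,j=5] A[i]=27>B[j]=20 take 20 → j++
[i=2,j=6] A[i]=27<=B[j]=31 take 27 → i++
[i=3,j=6] A[i]=28<=B[j]=31 take 28 → i++
[i=4,j=6] A[i]=34>B[j]=31 take 31 → j++
[i=4,j=7] A[i]=34<=B[j]=35 take 34 → i++
[i=5,j=7] A done, take B[j]=35 → j++

j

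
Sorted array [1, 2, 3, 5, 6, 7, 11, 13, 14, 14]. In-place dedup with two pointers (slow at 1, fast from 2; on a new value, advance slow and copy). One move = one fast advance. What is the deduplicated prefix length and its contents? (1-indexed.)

(s=1,f=2) a[fast]=2≠a[slow]=1 write a[2]=2 → slow++,fast++
(s=2,f=3) a[fast]=3≠a[slow]=2 write a[3]=3 → slow++,fast++
(s=3,f=4) a[fast]=5≠a[slow]=3 write a[4]=5 → slow++,fast++
(s=4,f=5) a[fast]=6≠a[slow]=5 write a[5]=6 → slow++,fast++
(s=5,f=6) a[fast]=7≠a[slow]=6 write a[6]=7 → slow++,fast++
(s=6,f=7) a[fast]=11≠a[slow]=7 write a[7]=11 → slow++,fast++
(s=7,f=8) a[fast]=13≠a[slow]=11 write a[8]=13 → slow++,fast++
(s=8,f=9) a[fast]=14≠a[slow]=13 write a[9]=14 → slow++,fast++
(s=9,f=10) a[fast]=14=a[slow] dup → fast++

length 9; prefix = [1, 2, 3, 5, 6, 7, 11, 13, 14]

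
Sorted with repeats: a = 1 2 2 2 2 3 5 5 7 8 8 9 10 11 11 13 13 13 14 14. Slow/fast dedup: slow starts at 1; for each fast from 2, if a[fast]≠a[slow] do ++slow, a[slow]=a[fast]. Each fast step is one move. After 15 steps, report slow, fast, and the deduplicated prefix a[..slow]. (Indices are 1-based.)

slow=10, fast=17, prefix=[1, 2, 3, 5, 7, 8, 9, 10, 11, 13]

slow=1 fast=2: a[fast]=2≠a[slow]=1 write a[2]=2, slow++,fast++
slow=2 fast=3: a[fast]=2=a[slow] dup, fast++
slow=2 fast=4: a[fast]=2=a[slow] dup, fast++
slow=2 fast=5: a[fast]=2=a[slow] dup, fast++
slow=2 fast=6: a[fast]=3≠a[slow]=2 write a[3]=3, slow++,fast++
slow=3 fast=7: a[fast]=5≠a[slow]=3 write a[4]=5, slow++,fast++
slow=4 fast=8: a[fast]=5=a[slow] dup, fast++
slow=4 fast=9: a[fast]=7≠a[slow]=5 write a[5]=7, slow++,fast++
slow=5 fast=10: a[fast]=8≠a[slow]=7 write a[6]=8, slow++,fast++
slow=6 fast=11: a[fast]=8=a[slow] dup, fast++
slow=6 fast=12: a[fast]=9≠a[slow]=8 write a[7]=9, slow++,fast++
slow=7 fast=13: a[fast]=10≠a[slow]=9 write a[8]=10, slow++,fast++
slow=8 fast=14: a[fast]=11≠a[slow]=10 write a[9]=11, slow++,fast++
slow=9 fast=15: a[fast]=11=a[slow] dup, fast++
slow=9 fast=16: a[fast]=13≠a[slow]=11 write a[10]=13, slow++,fast++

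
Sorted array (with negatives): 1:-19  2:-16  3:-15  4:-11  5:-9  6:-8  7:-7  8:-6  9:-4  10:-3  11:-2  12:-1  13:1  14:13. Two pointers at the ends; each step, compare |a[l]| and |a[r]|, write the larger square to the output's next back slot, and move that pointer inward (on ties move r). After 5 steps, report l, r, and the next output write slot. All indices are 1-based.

l=1 r=14: |-19|>|13| out[14]=361, l++
l=2 r=14: |-16|>|13| out[13]=256, l++
l=3 r=14: |-15|>|13| out[12]=225, l++
l=4 r=14: |-11|<=|13| out[11]=169, r--
l=4 r=13: |-11|>|1| out[10]=121, l++

l=5, r=13, next write slot=9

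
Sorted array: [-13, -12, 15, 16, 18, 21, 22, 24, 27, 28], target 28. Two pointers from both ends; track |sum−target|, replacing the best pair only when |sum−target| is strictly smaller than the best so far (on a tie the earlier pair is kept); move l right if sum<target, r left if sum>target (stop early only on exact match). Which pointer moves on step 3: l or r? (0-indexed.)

r

l=0 r=9: -13+28=15 d=13 *, l++
l=1 r=9: -12+28=16 d=12 *, l++
l=2 r=9: 15+28=43 d=15, r--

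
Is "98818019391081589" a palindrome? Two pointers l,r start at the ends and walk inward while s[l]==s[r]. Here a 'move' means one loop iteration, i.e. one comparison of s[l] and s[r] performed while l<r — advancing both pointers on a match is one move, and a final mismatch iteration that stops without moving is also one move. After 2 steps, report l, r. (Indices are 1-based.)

l=1 r=17: '9'=='9', l++,r--
l=2 r=16: '8'=='8', l++,r--

l=3, r=15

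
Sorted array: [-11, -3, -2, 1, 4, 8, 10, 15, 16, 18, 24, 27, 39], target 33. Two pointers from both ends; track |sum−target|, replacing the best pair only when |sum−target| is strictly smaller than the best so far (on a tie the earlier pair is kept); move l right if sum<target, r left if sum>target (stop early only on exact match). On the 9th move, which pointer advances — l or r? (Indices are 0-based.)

[0,12] -11+39=28 d=5 * → l++
[1,12] -3+39=36 d=3 * → r--
[1,11] -3+27=24 d=9 → l++
[2,11] -2+27=25 d=8 → l++
[3,11] 1+27=28 d=5 → l++
[4,11] 4+27=31 d=2 * → l++
[5,11] 8+27=35 d=2 → r--
[5,10] 8+24=32 d=1 * → l++
[6,10] 10+24=34 d=1 → r--

r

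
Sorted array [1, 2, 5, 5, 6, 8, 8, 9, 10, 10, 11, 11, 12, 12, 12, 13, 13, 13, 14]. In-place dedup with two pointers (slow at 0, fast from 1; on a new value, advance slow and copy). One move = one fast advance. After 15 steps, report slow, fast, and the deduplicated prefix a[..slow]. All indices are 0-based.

slow=0 fast=1: a[fast]=2≠a[slow]=1 write a[1]=2, slow++,fast++
slow=1 fast=2: a[fast]=5≠a[slow]=2 write a[2]=5, slow++,fast++
slow=2 fast=3: a[fast]=5=a[slow] dup, fast++
slow=2 fast=4: a[fast]=6≠a[slow]=5 write a[3]=6, slow++,fast++
slow=3 fast=5: a[fast]=8≠a[slow]=6 write a[4]=8, slow++,fast++
slow=4 fast=6: a[fast]=8=a[slow] dup, fast++
slow=4 fast=7: a[fast]=9≠a[slow]=8 write a[5]=9, slow++,fast++
slow=5 fast=8: a[fast]=10≠a[slow]=9 write a[6]=10, slow++,fast++
slow=6 fast=9: a[fast]=10=a[slow] dup, fast++
slow=6 fast=10: a[fast]=11≠a[slow]=10 write a[7]=11, slow++,fast++
slow=7 fast=11: a[fast]=11=a[slow] dup, fast++
slow=7 fast=12: a[fast]=12≠a[slow]=11 write a[8]=12, slow++,fast++
slow=8 fast=13: a[fast]=12=a[slow] dup, fast++
slow=8 fast=14: a[fast]=12=a[slow] dup, fast++
slow=8 fast=15: a[fast]=13≠a[slow]=12 write a[9]=13, slow++,fast++

slow=9, fast=16, prefix=[1, 2, 5, 6, 8, 9, 10, 11, 12, 13]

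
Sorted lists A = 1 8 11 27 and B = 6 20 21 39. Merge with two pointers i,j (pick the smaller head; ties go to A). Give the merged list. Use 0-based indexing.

[1, 6, 8, 11, 20, 21, 27, 39]

[i=0,j=0] A[i]=1<=B[j]=6 take 1 → i++
[i=1,j=0] A[i]=8>B[j]=6 take 6 → j++
[i=1,j=1] A[i]=8<=B[j]=20 take 8 → i++
[i=2,j=1] A[i]=11<=B[j]=20 take 11 → i++
[i=3,j=1] A[i]=27>B[j]=20 take 20 → j++
[i=3,j=2] A[i]=27>B[j]=21 take 21 → j++
[i=3,j=3] A[i]=27<=B[j]=39 take 27 → i++
[i=4,j=3] A done, take B[j]=39 → j++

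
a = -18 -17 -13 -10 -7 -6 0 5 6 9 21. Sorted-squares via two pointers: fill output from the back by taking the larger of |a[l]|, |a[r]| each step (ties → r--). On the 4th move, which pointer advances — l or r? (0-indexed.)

[0,10] |-18|<=|21| out[10]=441 → r--
[0,9] |-18|>|9| out[9]=324 → l++
[1,9] |-17|>|9| out[8]=289 → l++
[2,9] |-13|>|9| out[7]=169 → l++

l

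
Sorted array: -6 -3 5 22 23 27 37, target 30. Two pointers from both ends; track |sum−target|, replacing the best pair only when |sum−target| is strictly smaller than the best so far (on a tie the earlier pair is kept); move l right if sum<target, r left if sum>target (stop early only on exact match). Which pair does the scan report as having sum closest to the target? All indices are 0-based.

pair (-6, 37) with sum 31 (|Δ|=1)

l=0 r=6: -6+37=31 d=1 *, r--
l=0 r=5: -6+27=21 d=9, l++
l=1 r=5: -3+27=24 d=6, l++
l=2 r=5: 5+27=32 d=2, r--
l=2 r=4: 5+23=28 d=2, l++
l=3 r=4: 22+23=45 d=15, r--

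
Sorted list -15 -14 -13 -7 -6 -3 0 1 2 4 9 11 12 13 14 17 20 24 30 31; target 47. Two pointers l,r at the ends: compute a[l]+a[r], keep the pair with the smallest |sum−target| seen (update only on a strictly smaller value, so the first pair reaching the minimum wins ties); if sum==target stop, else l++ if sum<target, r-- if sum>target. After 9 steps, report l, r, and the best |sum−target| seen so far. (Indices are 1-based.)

l=10, r=20, best |Δ|=14

[1,20] -15+31=16 d=31 * → l++
[2,20] -14+31=17 d=30 * → l++
[3,20] -13+31=18 d=29 * → l++
[4,20] -7+31=24 d=23 * → l++
[5,20] -6+31=25 d=22 * → l++
[6,20] -3+31=28 d=19 * → l++
[7,20] 0+31=31 d=16 * → l++
[8,20] 1+31=32 d=15 * → l++
[9,20] 2+31=33 d=14 * → l++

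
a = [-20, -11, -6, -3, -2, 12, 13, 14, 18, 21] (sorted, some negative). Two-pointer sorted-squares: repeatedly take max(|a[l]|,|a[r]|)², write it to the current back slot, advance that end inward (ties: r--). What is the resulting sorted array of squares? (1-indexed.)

l=1 r=10: |-20|<=|21| out[10]=441, r--
l=1 r=9: |-20|>|18| out[9]=400, l++
l=2 r=9: |-11|<=|18| out[8]=324, r--
l=2 r=8: |-11|<=|14| out[7]=196, r--
l=2 r=7: |-11|<=|13| out[6]=169, r--
l=2 r=6: |-11|<=|12| out[5]=144, r--
l=2 r=5: |-11|>|-2| out[4]=121, l++
l=3 r=5: |-6|>|-2| out[3]=36, l++
l=4 r=5: |-3|>|-2| out[2]=9, l++
l=5 r=5: |-2|<=|-2| out[1]=4, r--

[4, 9, 36, 121, 144, 169, 196, 324, 400, 441]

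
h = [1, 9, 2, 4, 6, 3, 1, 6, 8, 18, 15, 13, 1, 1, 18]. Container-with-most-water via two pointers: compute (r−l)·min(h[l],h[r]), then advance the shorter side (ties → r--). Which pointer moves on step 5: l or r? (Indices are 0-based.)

[0,14] min(1,18)*14=14 best=14 * → l++
[1,14] min(9,18)*13=117 best=117 * → l++
[2,14] min(2,18)*12=24 best=117 → l++
[3,14] min(4,18)*11=44 best=117 → l++
[4,14] min(6,18)*10=60 best=117 → l++

l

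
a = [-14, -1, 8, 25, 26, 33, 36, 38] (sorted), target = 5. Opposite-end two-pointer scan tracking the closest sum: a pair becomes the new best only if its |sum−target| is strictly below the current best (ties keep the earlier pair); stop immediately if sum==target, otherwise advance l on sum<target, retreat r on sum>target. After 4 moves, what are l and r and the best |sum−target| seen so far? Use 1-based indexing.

l=1, r=4, best |Δ|=7

l=1 r=8: -14+38=24 d=19 *, r--
l=1 r=7: -14+36=22 d=17 *, r--
l=1 r=6: -14+33=19 d=14 *, r--
l=1 r=5: -14+26=12 d=7 *, r--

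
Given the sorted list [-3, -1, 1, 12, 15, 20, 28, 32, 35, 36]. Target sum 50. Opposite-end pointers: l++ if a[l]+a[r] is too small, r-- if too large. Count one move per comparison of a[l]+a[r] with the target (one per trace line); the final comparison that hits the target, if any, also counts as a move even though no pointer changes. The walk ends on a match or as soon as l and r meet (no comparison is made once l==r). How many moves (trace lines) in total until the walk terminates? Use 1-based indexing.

l=1 r=10: -3+36=33 <50, l++
l=2 r=10: -1+36=35 <50, l++
l=3 r=10: 1+36=37 <50, l++
l=4 r=10: 12+36=48 <50, l++
l=5 r=10: 15+36=51 >50, r--
l=5 r=9: 15+35=50, found

6 moves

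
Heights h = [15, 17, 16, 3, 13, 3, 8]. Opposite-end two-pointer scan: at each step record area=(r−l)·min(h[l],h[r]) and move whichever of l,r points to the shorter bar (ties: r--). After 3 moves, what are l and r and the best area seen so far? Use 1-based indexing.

l=1 r=7: min(15,8)*6=48 best=48 *, r--
l=1 r=6: min(15,3)*5=15 best=48, r--
l=1 r=5: min(15,13)*4=52 best=52 *, r--

l=1, r=4, best area=52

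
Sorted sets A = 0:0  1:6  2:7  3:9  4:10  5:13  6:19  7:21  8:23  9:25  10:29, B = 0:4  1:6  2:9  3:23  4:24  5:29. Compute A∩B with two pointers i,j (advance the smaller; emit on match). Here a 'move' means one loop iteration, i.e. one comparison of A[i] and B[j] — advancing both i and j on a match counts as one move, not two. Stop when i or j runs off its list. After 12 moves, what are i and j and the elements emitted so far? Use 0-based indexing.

i=10, j=5, emitted=[6, 9, 23]

i=0 j=0: 0<4, i++
i=1 j=0: 6>4, j++
i=1 j=1: 6==6 emit, i++,j++
i=2 j=2: 7<9, i++
i=3 j=2: 9==9 emit, i++,j++
i=4 j=3: 10<23, i++
i=5 j=3: 13<23, i++
i=6 j=3: 19<23, i++
i=7 j=3: 21<23, i++
i=8 j=3: 23==23 emit, i++,j++
i=9 j=4: 25>24, j++
i=9 j=5: 25<29, i++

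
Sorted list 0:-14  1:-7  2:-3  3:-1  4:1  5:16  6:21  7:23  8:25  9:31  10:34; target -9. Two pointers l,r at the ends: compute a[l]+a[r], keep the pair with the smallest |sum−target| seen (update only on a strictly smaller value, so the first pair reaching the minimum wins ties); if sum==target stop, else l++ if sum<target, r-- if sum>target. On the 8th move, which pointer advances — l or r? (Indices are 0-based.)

[0,10] -14+34=20 d=29 * → r--
[0,9] -14+31=17 d=26 * → r--
[0,8] -14+25=11 d=20 * → r--
[0,7] -14+23=9 d=18 * → r--
[0,6] -14+21=7 d=16 * → r--
[0,5] -14+16=2 d=11 * → r--
[0,4] -14+1=-13 d=4 * → l++
[1,4] -7+1=-6 d=3 * → r--

r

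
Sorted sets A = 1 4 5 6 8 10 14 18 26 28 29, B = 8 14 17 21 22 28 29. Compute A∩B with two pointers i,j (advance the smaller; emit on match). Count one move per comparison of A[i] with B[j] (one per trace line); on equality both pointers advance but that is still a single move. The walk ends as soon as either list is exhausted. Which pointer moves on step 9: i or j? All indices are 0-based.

i

[i=0,j=0] 1<8 → i++
[i=1,j=0] 4<8 → i++
[i=2,j=0] 5<8 → i++
[i=3,j=0] 6<8 → i++
[i=4,j=0] 8==8 emit → i++,j++
[i=5,j=1] 10<14 → i++
[i=6,j=1] 14==14 emit → i++,j++
[i=7,j=2] 18>17 → j++
[i=7,j=3] 18<21 → i++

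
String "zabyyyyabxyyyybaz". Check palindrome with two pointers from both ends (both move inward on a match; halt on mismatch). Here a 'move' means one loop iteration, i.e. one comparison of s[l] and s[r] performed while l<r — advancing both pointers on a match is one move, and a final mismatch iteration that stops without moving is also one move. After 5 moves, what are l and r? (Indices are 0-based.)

l=5, r=11

[0,16] 'z'=='z' → l++,r--
[1,15] 'a'=='a' → l++,r--
[2,14] 'b'=='b' → l++,r--
[3,13] 'y'=='y' → l++,r--
[4,12] 'y'=='y' → l++,r--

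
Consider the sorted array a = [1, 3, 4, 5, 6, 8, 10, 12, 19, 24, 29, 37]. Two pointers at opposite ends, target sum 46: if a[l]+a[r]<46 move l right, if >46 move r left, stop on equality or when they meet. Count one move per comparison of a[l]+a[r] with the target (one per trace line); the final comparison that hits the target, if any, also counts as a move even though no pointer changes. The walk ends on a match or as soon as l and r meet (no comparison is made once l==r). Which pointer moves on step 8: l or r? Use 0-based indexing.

[0,11] 1+37=38 <46 → l++
[1,11] 3+37=40 <46 → l++
[2,11] 4+37=41 <46 → l++
[3,11] 5+37=42 <46 → l++
[4,11] 6+37=43 <46 → l++
[5,11] 8+37=45 <46 → l++
[6,11] 10+37=47 >46 → r--
[6,10] 10+29=39 <46 → l++

l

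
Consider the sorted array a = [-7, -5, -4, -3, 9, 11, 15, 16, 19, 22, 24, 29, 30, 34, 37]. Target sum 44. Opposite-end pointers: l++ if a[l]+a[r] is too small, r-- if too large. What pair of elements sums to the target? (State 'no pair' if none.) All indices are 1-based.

(15, 29)

l=1 r=15: -7+37=30 <44, l++
l=2 r=15: -5+37=32 <44, l++
l=3 r=15: -4+37=33 <44, l++
l=4 r=15: -3+37=34 <44, l++
l=5 r=15: 9+37=46 >44, r--
l=5 r=14: 9+34=43 <44, l++
l=6 r=14: 11+34=45 >44, r--
l=6 r=13: 11+30=41 <44, l++
l=7 r=13: 15+30=45 >44, r--
l=7 r=12: 15+29=44, found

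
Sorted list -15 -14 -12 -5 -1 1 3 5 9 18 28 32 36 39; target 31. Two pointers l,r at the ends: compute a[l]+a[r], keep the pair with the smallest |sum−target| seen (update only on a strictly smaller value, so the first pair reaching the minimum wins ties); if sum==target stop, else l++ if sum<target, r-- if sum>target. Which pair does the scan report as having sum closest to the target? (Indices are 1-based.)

l=1 r=14: -15+39=24 d=7 *, l++
l=2 r=14: -14+39=25 d=6 *, l++
l=3 r=14: -12+39=27 d=4 *, l++
l=4 r=14: -5+39=34 d=3 *, r--
l=4 r=13: -5+36=31 d=0 *, stop

pair (-5, 36) with sum 31 (|Δ|=0)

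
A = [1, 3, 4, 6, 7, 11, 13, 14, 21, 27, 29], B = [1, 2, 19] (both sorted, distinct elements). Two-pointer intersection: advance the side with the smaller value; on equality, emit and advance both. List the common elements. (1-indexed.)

[i=1,j=1] 1==1 emit → i++,j++
[i=2,j=2] 3>2 → j++
[i=2,j=3] 3<19 → i++
[i=3,j=3] 4<19 → i++
[i=4,j=3] 6<19 → i++
[i=5,j=3] 7<19 → i++
[i=6,j=3] 11<19 → i++
[i=7,j=3] 13<19 → i++
[i=8,j=3] 14<19 → i++
[i=9,j=3] 21>19 → j++

intersection = [1]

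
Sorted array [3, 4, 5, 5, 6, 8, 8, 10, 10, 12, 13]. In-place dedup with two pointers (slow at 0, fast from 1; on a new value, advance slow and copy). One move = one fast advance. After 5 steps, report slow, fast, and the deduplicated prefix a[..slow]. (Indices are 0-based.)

slow=4, fast=6, prefix=[3, 4, 5, 6, 8]

(s=0,f=1) a[fast]=4≠a[slow]=3 write a[1]=4 → slow++,fast++
(s=1,f=2) a[fast]=5≠a[slow]=4 write a[2]=5 → slow++,fast++
(s=2,f=3) a[fast]=5=a[slow] dup → fast++
(s=2,f=4) a[fast]=6≠a[slow]=5 write a[3]=6 → slow++,fast++
(s=3,f=5) a[fast]=8≠a[slow]=6 write a[4]=8 → slow++,fast++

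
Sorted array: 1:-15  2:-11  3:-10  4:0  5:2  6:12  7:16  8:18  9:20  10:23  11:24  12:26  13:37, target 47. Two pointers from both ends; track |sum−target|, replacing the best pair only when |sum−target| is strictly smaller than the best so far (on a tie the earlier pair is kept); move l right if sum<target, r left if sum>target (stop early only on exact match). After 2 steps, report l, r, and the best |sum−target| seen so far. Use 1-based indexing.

l=3, r=13, best |Δ|=21

[1,13] -15+37=22 d=25 * → l++
[2,13] -11+37=26 d=21 * → l++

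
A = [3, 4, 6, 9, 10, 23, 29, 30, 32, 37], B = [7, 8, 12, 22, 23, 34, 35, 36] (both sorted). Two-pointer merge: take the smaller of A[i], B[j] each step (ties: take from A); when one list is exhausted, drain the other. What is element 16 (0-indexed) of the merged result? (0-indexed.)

[i=0,j=0] A[i]=3<=B[j]=7 take 3 → i++
[i=1,j=0] A[i]=4<=B[j]=7 take 4 → i++
[i=2,j=0] A[i]=6<=B[j]=7 take 6 → i++
[i=3,j=0] A[i]=9>B[j]=7 take 7 → j++
[i=3,j=1] A[i]=9>B[j]=8 take 8 → j++
[i=3,j=2] A[i]=9<=B[j]=12 take 9 → i++
[i=4,j=2] A[i]=10<=B[j]=12 take 10 → i++
[i=5,j=2] A[i]=23>B[j]=12 take 12 → j++
[i=5,j=3] A[i]=23>B[j]=22 take 22 → j++
[i=5,j=4] A[i]=23<=B[j]=23 take 23 → i++
[i=6,j=4] A[i]=29>B[j]=23 take 23 → j++
[i=6,j=5] A[i]=29<=B[j]=34 take 29 → i++
[i=7,j=5] A[i]=30<=B[j]=34 take 30 → i++
[i=8,j=5] A[i]=32<=B[j]=34 take 32 → i++
[i=9,j=5] A[i]=37>B[j]=34 take 34 → j++
[i=9,j=6] A[i]=37>B[j]=35 take 35 → j++
[i=9,j=7] A[i]=37>B[j]=36 take 36 → j++
[i=9,j=8] B done, take A[i]=37 → i++

merged[16] = 36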